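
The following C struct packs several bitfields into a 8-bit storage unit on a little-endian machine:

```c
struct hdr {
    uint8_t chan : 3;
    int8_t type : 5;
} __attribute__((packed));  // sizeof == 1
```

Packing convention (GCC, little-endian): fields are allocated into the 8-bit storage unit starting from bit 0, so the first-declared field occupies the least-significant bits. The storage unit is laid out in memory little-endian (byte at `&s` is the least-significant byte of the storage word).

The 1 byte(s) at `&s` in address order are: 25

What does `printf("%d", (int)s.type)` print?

[0]=0x25 (little-endian) → word 0x25
chan:3 @ bit 0 → (0x25>>0)&0x7 = 0x5
type:5 @ bit 3 → (0x25>>3)&0x1f = 0x4  ←
type signed 5b, MSB=0: value = 4

4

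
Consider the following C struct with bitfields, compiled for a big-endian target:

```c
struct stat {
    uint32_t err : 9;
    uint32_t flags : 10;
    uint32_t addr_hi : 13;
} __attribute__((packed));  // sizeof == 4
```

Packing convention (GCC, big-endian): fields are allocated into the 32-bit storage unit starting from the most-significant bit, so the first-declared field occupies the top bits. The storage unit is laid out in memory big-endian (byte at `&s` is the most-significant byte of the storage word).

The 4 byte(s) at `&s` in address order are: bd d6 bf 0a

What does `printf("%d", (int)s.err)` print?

379

[0]=0xbd [1]=0xd6 [2]=0xbf [3]=0x0a (big-endian) → word 0xbdd6bf0a
err [23+:9] = (word>>23) & 0x1ff = 379  ←
flags [13+:10] = (word>>13) & 0x3ff = 693
addr_hi [0+:13] = (word>>0) & 0x1fff = 7946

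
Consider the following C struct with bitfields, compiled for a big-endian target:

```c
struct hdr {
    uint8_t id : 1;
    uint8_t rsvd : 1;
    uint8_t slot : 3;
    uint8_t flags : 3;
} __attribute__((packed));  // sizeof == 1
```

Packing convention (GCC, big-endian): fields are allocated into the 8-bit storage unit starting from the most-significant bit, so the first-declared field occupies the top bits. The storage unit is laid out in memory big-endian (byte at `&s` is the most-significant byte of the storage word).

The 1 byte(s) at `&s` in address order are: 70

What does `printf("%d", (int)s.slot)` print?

6

[0]=0x70 (big-endian) → word 0x70
id [7+:1] = (word>>7) & 0x1 = 0
rsvd [6+:1] = (word>>6) & 0x1 = 1
slot [3+:3] = (word>>3) & 0x7 = 6  ←
flags [0+:3] = (word>>0) & 0x7 = 0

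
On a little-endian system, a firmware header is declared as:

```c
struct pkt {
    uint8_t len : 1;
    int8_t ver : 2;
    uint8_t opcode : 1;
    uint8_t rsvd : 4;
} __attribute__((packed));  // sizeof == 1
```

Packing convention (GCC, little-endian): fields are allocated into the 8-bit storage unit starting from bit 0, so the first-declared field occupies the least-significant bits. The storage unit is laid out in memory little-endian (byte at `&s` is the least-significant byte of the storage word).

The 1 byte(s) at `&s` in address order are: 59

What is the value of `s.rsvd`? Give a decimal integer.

5

[0]=0x59 (little-endian) → word 0x59
len:1 @ bit 0 → (0x59>>0)&0x1 = 0x1
ver:2 @ bit 1 → (0x59>>1)&0x3 = 0x0
opcode:1 @ bit 3 → (0x59>>3)&0x1 = 0x1
rsvd:4 @ bit 4 → (0x59>>4)&0xf = 0x5  ←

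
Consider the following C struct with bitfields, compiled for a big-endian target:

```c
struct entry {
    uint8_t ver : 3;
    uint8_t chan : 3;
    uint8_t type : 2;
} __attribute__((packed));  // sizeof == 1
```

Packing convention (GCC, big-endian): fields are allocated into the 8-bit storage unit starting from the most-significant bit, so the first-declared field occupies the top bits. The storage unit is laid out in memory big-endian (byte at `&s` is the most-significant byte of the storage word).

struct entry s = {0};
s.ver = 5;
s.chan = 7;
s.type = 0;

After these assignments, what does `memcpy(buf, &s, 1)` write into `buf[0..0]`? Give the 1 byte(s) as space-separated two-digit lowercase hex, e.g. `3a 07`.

bc

[5+:3] ver=5 & 0x7 = 0x5; word=0xa0
[2+:3] chan=7 & 0x7 = 0x7; word=0xbc
[0+:2] type=0 & 0x3 = 0x0; word=0xbc
word = 0xbc → big-endian bytes:
  [0]=0xbc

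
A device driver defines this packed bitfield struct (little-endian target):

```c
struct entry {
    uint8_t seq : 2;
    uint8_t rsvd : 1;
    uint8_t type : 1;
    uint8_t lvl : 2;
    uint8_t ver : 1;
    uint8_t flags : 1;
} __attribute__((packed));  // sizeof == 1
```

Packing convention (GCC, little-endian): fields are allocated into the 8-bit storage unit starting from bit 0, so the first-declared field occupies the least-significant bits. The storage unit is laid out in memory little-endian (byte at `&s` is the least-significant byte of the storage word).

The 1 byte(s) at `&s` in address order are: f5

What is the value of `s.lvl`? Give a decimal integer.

3

[0]=0xf5 (little-endian) → word 0xf5
seq [0+:2] = (word>>0) & 0x3 = 1
rsvd [2+:1] = (word>>2) & 0x1 = 1
type [3+:1] = (word>>3) & 0x1 = 0
lvl [4+:2] = (word>>4) & 0x3 = 3  ←
ver [6+:1] = (word>>6) & 0x1 = 1
flags [7+:1] = (word>>7) & 0x1 = 1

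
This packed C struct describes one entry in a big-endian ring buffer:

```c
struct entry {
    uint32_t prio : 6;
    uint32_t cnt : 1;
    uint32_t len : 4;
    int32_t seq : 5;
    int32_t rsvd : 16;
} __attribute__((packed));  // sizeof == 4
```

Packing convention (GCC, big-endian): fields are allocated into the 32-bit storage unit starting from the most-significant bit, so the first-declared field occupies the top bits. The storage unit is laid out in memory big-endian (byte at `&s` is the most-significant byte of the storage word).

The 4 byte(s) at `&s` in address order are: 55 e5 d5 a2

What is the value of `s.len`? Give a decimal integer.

15

[0]=0x55 [1]=0xe5 [2]=0xd5 [3]=0xa2 (big-endian) → word 0x55e5d5a2
prio [26+:6] = (word>>26) & 0x3f = 21
cnt [25+:1] = (word>>25) & 0x1 = 0
len [21+:4] = (word>>21) & 0xf = 15  ←
seq [16+:5] = (word>>16) & 0x1f = 5
rsvd [0+:16] = (word>>0) & 0xffff = 54690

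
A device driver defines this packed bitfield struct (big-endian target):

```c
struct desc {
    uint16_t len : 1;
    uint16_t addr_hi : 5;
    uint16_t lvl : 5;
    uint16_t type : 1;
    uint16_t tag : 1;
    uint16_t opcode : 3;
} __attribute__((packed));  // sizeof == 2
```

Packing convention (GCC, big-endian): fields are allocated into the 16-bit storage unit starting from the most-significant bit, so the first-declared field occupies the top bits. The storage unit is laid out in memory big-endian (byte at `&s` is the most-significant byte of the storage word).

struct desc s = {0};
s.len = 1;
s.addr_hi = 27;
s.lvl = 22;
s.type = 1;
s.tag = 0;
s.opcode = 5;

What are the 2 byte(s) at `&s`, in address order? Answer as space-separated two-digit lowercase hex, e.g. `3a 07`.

ee d5

[15+:1] len=1 & 0x1 = 0x1; word=0x8000
[10+:5] addr_hi=27 & 0x1f = 0x1b; word=0xec00
[5+:5] lvl=22 & 0x1f = 0x16; word=0xeec0
[4+:1] type=1 & 0x1 = 0x1; word=0xeed0
[3+:1] tag=0 & 0x1 = 0x0; word=0xeed0
[0+:3] opcode=5 & 0x7 = 0x5; word=0xeed5
word = 0xeed5 → big-endian bytes:
  [0]=0xee  [1]=0xd5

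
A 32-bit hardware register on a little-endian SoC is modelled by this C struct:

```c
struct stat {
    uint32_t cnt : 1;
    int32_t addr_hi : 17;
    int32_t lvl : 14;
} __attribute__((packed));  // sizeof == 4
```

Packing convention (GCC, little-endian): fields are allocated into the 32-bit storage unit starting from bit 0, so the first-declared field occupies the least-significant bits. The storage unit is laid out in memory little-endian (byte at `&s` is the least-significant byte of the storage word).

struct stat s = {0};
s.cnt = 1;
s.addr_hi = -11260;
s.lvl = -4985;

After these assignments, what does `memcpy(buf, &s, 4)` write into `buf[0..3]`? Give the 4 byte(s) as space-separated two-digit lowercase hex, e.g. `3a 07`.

09 a8 1f b2

cnt:1 = 1 → 0x1 << 0 → word 0x00000001
addr_hi:17 = -11260 → 0x1d404 << 1 → word 0x0003a809
lvl:14 = -4985 → 0x2c87 << 18 → word 0xb21fa809
word = 0xb21fa809 → little-endian bytes:
  [0]=0x09  [1]=0xa8  [2]=0x1f  [3]=0xb2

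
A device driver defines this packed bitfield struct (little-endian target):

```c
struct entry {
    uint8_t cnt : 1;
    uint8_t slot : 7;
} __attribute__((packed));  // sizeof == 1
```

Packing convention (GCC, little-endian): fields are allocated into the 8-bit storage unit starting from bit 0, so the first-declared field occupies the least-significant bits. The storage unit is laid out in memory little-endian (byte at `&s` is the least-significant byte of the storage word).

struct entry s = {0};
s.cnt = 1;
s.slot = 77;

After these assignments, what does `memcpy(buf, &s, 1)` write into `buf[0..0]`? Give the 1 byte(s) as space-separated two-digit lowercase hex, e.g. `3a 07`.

9b

cnt (1b) val=1 bits=0x1 at bit 0: 0x01
slot (7b) val=77 bits=0x4d at bit 1: 0x9b
word = 0x9b → little-endian bytes:
  [0]=0x9b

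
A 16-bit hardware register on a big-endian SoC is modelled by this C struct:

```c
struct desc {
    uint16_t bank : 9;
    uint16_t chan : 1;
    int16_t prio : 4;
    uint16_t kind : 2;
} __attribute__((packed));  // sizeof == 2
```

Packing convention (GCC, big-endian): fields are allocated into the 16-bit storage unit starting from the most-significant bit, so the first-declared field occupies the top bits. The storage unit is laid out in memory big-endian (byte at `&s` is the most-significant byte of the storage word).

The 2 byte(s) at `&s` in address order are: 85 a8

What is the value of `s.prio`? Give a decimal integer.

[0]=0x85 [1]=0xa8 (big-endian) → word 0x85a8
bank:9 @ bit 7 → (0x85a8>>7)&0x1ff = 0x10b
chan:1 @ bit 6 → (0x85a8>>6)&0x1 = 0x0
prio:4 @ bit 2 → (0x85a8>>2)&0xf = 0xa  ←
kind:2 @ bit 0 → (0x85a8>>0)&0x3 = 0x0
prio signed 4b, MSB=1: 10 - 16 = -6

-6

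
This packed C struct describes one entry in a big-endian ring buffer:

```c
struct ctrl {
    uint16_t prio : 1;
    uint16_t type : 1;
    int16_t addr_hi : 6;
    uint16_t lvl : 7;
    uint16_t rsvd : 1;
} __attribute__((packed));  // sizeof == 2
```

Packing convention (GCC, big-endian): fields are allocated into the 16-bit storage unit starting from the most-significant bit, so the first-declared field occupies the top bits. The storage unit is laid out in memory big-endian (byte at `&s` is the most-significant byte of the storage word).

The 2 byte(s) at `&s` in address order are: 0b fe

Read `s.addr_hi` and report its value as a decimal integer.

[0]=0x0b [1]=0xfe (big-endian) → word 0x0bfe
prio [15+:1] = (word>>15) & 0x1 = 0
type [14+:1] = (word>>14) & 0x1 = 0
addr_hi [8+:6] = (word>>8) & 0x3f = 11  ←
lvl [1+:7] = (word>>1) & 0x7f = 127
rsvd [0+:1] = (word>>0) & 0x1 = 0
addr_hi signed 6b, MSB=0: value = 11

11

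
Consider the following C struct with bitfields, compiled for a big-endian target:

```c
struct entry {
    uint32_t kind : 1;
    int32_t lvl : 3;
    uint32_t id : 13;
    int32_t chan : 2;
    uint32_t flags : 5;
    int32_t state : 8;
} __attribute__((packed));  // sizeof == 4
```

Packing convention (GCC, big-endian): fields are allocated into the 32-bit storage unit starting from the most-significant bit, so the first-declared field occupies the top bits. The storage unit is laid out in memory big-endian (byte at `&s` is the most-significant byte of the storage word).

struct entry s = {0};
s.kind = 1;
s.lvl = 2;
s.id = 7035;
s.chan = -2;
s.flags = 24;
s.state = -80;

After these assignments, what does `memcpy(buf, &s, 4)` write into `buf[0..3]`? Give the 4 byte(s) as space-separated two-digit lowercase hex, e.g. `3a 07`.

ad bd d8 b0

[31+:1] kind=1 & 0x1 = 0x1; word=0x80000000
[28+:3] lvl=2 & 0x7 = 0x2; word=0xa0000000
[15+:13] id=7035 & 0x1fff = 0x1b7b; word=0xadbd8000
[13+:2] chan=-2 & 0x3 = 0x2; word=0xadbdc000
[8+:5] flags=24 & 0x1f = 0x18; word=0xadbdd800
[0+:8] state=-80 & 0xff = 0xb0; word=0xadbdd8b0
word = 0xadbdd8b0 → big-endian bytes:
  [0]=0xad  [1]=0xbd  [2]=0xd8  [3]=0xb0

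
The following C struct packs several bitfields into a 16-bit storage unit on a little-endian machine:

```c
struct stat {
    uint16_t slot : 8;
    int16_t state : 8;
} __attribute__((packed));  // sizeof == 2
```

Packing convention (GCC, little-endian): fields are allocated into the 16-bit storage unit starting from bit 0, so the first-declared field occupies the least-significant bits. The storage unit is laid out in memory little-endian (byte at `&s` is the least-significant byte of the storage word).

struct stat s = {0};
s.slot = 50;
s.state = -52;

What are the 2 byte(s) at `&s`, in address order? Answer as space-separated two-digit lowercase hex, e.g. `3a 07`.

slot:8 = 50 → 0x32 << 0 → word 0x0032
state:8 = -52 → 0xcc << 8 → word 0xcc32
word = 0xcc32 → little-endian bytes:
  [0]=0x32  [1]=0xcc

32 cc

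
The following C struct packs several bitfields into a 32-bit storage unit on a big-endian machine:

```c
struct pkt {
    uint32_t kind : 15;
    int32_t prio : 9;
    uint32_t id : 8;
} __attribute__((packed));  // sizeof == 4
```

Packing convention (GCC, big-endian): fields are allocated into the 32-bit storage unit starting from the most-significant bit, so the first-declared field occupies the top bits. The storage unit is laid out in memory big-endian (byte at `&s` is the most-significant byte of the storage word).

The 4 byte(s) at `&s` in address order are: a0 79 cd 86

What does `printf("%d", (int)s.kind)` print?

[0]=0xa0 [1]=0x79 [2]=0xcd [3]=0x86 (big-endian) → word 0xa079cd86
kind [17+:15] = (word>>17) & 0x7fff = 20540  ←
prio [8+:9] = (word>>8) & 0x1ff = 461
id [0+:8] = (word>>0) & 0xff = 134

20540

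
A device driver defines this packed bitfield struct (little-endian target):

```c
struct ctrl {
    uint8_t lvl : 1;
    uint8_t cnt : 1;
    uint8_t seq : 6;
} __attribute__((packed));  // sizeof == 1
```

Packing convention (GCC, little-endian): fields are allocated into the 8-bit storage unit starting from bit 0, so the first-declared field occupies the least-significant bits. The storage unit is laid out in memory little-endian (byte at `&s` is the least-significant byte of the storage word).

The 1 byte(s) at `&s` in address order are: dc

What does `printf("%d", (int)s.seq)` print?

[0]=0xdc (little-endian) → word 0xdc
lvl [0+:1] = (word>>0) & 0x1 = 0
cnt [1+:1] = (word>>1) & 0x1 = 0
seq [2+:6] = (word>>2) & 0x3f = 55  ←

55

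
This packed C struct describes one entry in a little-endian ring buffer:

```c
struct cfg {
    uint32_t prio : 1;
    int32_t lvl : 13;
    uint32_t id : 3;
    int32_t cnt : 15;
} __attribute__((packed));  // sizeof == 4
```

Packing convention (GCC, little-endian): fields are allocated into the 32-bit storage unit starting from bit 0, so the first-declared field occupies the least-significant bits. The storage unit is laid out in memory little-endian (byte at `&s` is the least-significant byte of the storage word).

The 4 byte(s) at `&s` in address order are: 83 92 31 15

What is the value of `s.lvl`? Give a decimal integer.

[0]=0x83 [1]=0x92 [2]=0x31 [3]=0x15 (little-endian) → word 0x15319283
prio:1 @ bit 0 → (0x15319283>>0)&0x1 = 0x1
lvl:13 @ bit 1 → (0x15319283>>1)&0x1fff = 0x941  ←
id:3 @ bit 14 → (0x15319283>>14)&0x7 = 0x6
cnt:15 @ bit 17 → (0x15319283>>17)&0x7fff = 0xa98
lvl signed 13b, MSB=0: value = 2369

2369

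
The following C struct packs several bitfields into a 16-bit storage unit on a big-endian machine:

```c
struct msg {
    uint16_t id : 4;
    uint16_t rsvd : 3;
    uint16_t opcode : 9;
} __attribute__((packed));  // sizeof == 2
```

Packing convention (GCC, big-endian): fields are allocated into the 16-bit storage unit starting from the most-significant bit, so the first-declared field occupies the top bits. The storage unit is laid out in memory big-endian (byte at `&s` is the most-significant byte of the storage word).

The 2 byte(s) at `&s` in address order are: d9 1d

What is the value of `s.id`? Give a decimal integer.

13

[0]=0xd9 [1]=0x1d (big-endian) → word 0xd91d
id [12+:4] = (word>>12) & 0xf = 13  ←
rsvd [9+:3] = (word>>9) & 0x7 = 4
opcode [0+:9] = (word>>0) & 0x1ff = 285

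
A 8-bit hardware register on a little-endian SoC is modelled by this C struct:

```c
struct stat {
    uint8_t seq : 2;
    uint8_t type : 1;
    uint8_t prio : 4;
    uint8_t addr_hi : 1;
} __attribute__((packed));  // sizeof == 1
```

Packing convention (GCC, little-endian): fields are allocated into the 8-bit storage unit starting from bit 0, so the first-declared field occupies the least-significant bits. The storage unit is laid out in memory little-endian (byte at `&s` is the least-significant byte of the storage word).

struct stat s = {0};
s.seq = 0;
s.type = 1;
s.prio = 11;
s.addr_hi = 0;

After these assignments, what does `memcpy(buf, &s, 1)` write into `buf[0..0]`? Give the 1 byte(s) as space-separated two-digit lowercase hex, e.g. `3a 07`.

seq (2b) val=0 bits=0x0 at bit 0: 0x00
type (1b) val=1 bits=0x1 at bit 2: 0x04
prio (4b) val=11 bits=0xb at bit 3: 0x5c
addr_hi (1b) val=0 bits=0x0 at bit 7: 0x5c
word = 0x5c → little-endian bytes:
  [0]=0x5c

5c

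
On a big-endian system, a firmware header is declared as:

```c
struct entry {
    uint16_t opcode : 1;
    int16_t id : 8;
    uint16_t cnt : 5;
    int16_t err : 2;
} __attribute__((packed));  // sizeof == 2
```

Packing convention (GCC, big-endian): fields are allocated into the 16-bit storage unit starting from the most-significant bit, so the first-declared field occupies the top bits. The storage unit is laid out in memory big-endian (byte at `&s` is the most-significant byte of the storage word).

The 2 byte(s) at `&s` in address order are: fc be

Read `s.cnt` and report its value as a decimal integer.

15

[0]=0xfc [1]=0xbe (big-endian) → word 0xfcbe
opcode:1 @ bit 15 → (0xfcbe>>15)&0x1 = 0x1
id:8 @ bit 7 → (0xfcbe>>7)&0xff = 0xf9
cnt:5 @ bit 2 → (0xfcbe>>2)&0x1f = 0xf  ←
err:2 @ bit 0 → (0xfcbe>>0)&0x3 = 0x2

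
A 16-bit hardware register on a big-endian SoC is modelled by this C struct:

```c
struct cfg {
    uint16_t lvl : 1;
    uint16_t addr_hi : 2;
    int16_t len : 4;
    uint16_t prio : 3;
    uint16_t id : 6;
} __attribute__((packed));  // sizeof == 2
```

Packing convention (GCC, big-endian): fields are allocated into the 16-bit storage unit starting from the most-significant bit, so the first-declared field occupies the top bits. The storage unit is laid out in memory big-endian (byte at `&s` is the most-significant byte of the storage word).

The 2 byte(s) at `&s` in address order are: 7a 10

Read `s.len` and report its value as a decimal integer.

-3

[0]=0x7a [1]=0x10 (big-endian) → word 0x7a10
lvl [15+:1] = (word>>15) & 0x1 = 0
addr_hi [13+:2] = (word>>13) & 0x3 = 3
len [9+:4] = (word>>9) & 0xf = 13  ←
prio [6+:3] = (word>>6) & 0x7 = 0
id [0+:6] = (word>>0) & 0x3f = 16
len signed 4b, MSB=1: 13 - 16 = -3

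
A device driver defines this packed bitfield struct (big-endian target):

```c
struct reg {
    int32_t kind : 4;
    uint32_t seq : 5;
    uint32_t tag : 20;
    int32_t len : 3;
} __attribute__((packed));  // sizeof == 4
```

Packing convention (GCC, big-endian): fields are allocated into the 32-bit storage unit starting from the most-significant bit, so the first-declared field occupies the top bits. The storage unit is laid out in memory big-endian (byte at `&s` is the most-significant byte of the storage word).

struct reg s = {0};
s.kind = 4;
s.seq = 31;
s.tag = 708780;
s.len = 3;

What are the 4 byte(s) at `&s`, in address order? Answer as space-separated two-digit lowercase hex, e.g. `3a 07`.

4f d6 85 63

[28+:4] kind=4 & 0xf = 0x4; word=0x40000000
[23+:5] seq=31 & 0x1f = 0x1f; word=0x4f800000
[3+:20] tag=708780 & 0xfffff = 0xad0ac; word=0x4fd68560
[0+:3] len=3 & 0x7 = 0x3; word=0x4fd68563
word = 0x4fd68563 → big-endian bytes:
  [0]=0x4f  [1]=0xd6  [2]=0x85  [3]=0x63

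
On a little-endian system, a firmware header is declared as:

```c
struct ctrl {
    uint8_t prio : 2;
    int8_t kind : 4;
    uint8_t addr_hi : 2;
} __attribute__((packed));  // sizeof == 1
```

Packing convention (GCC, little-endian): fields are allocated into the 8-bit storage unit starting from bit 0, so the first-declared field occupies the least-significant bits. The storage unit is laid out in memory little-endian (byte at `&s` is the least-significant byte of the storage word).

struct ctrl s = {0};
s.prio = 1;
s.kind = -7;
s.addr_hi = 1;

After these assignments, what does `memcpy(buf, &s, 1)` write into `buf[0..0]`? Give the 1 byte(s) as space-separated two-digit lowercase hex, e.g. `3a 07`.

65

[0+:2] prio=1 & 0x3 = 0x1; word=0x01
[2+:4] kind=-7 & 0xf = 0x9; word=0x25
[6+:2] addr_hi=1 & 0x3 = 0x1; word=0x65
word = 0x65 → little-endian bytes:
  [0]=0x65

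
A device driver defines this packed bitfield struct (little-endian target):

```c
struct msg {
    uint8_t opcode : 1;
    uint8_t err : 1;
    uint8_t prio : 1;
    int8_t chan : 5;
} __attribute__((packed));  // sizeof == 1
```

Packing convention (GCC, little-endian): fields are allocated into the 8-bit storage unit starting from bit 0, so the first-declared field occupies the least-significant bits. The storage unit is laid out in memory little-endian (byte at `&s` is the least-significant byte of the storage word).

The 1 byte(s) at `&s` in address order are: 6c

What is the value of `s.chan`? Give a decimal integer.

[0]=0x6c (little-endian) → word 0x6c
opcode:1 @ bit 0 → (0x6c>>0)&0x1 = 0x0
err:1 @ bit 1 → (0x6c>>1)&0x1 = 0x0
prio:1 @ bit 2 → (0x6c>>2)&0x1 = 0x1
chan:5 @ bit 3 → (0x6c>>3)&0x1f = 0xd  ←
chan signed 5b, MSB=0: value = 13

13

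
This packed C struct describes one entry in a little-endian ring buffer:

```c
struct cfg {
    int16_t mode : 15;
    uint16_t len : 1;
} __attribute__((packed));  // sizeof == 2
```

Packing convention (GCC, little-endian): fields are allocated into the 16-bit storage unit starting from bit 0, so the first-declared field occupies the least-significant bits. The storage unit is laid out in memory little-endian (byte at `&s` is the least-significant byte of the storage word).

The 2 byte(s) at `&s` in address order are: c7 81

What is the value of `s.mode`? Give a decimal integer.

[0]=0xc7 [1]=0x81 (little-endian) → word 0x81c7
mode:15 @ bit 0 → (0x81c7>>0)&0x7fff = 0x1c7  ←
len:1 @ bit 15 → (0x81c7>>15)&0x1 = 0x1
mode signed 15b, MSB=0: value = 455

455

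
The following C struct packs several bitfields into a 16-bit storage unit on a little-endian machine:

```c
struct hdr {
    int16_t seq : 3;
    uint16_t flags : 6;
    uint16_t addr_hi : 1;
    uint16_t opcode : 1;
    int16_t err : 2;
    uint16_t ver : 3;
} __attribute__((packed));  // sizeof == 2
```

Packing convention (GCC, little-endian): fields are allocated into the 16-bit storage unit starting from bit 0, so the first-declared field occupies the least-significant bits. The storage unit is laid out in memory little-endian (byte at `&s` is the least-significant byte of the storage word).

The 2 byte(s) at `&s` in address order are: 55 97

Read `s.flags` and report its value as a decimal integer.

[0]=0x55 [1]=0x97 (little-endian) → word 0x9755
seq [0+:3] = (word>>0) & 0x7 = 5
flags [3+:6] = (word>>3) & 0x3f = 42  ←
addr_hi [9+:1] = (word>>9) & 0x1 = 1
opcode [10+:1] = (word>>10) & 0x1 = 1
err [11+:2] = (word>>11) & 0x3 = 2
ver [13+:3] = (word>>13) & 0x7 = 4

42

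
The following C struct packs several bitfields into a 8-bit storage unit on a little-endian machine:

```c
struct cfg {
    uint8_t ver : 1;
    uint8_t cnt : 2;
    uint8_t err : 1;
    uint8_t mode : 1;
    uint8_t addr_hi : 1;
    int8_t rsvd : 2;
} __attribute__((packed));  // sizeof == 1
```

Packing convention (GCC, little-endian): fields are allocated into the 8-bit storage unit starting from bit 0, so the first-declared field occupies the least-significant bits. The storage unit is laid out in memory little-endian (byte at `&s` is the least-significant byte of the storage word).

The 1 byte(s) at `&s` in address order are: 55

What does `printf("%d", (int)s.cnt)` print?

[0]=0x55 (little-endian) → word 0x55
ver:1 @ bit 0 → (0x55>>0)&0x1 = 0x1
cnt:2 @ bit 1 → (0x55>>1)&0x3 = 0x2  ←
err:1 @ bit 3 → (0x55>>3)&0x1 = 0x0
mode:1 @ bit 4 → (0x55>>4)&0x1 = 0x1
addr_hi:1 @ bit 5 → (0x55>>5)&0x1 = 0x0
rsvd:2 @ bit 6 → (0x55>>6)&0x3 = 0x1

2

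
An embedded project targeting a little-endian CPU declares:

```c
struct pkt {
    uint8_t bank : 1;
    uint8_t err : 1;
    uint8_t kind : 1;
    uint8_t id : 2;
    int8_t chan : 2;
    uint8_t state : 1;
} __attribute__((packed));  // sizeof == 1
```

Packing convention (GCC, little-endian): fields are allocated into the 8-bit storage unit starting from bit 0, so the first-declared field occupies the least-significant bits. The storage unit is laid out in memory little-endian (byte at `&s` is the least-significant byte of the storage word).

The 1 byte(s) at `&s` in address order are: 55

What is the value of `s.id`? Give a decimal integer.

2

[0]=0x55 (little-endian) → word 0x55
bank [0+:1] = (word>>0) & 0x1 = 1
err [1+:1] = (word>>1) & 0x1 = 0
kind [2+:1] = (word>>2) & 0x1 = 1
id [3+:2] = (word>>3) & 0x3 = 2  ←
chan [5+:2] = (word>>5) & 0x3 = 2
state [7+:1] = (word>>7) & 0x1 = 0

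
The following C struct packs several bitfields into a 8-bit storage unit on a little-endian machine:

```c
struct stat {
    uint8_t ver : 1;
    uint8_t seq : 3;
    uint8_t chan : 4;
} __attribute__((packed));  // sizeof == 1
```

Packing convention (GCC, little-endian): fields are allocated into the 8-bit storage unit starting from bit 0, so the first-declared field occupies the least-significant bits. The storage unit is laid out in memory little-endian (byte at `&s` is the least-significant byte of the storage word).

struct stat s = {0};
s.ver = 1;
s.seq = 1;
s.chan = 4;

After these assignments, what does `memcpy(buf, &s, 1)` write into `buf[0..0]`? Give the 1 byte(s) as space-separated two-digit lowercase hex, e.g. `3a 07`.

43

ver:1 = 1 → 0x1 << 0 → word 0x01
seq:3 = 1 → 0x1 << 1 → word 0x03
chan:4 = 4 → 0x4 << 4 → word 0x43
word = 0x43 → little-endian bytes:
  [0]=0x43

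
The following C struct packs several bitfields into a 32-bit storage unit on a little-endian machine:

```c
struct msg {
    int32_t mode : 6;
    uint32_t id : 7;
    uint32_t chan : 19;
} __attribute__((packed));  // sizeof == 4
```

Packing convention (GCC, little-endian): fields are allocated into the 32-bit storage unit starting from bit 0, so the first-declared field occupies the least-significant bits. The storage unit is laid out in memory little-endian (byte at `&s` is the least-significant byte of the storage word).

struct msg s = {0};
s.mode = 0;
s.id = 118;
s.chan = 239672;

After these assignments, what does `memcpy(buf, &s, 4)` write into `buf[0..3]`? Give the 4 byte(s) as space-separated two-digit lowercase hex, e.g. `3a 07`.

80 1d 07 75

mode (6b) val=0 bits=0x0 at bit 0: 0x00000000
id (7b) val=118 bits=0x76 at bit 6: 0x00001d80
chan (19b) val=239672 bits=0x3a838 at bit 13: 0x75071d80
word = 0x75071d80 → little-endian bytes:
  [0]=0x80  [1]=0x1d  [2]=0x07  [3]=0x75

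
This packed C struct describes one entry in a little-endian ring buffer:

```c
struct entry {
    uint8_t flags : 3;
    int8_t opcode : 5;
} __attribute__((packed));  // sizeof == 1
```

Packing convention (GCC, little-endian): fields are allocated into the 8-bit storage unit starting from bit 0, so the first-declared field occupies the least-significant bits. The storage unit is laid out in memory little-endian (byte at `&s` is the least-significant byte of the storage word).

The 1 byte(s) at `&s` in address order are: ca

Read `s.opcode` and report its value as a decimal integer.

[0]=0xca (little-endian) → word 0xca
flags:3 @ bit 0 → (0xca>>0)&0x7 = 0x2
opcode:5 @ bit 3 → (0xca>>3)&0x1f = 0x19  ←
opcode signed 5b, MSB=1: 25 - 32 = -7

-7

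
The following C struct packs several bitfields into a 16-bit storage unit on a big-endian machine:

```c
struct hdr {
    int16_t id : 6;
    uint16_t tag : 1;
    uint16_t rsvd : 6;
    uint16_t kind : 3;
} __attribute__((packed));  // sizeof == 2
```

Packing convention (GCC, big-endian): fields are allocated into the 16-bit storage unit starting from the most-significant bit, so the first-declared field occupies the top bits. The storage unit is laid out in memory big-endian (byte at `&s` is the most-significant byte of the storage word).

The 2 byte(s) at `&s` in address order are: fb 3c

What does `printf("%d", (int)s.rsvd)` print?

39

[0]=0xfb [1]=0x3c (big-endian) → word 0xfb3c
id:6 @ bit 10 → (0xfb3c>>10)&0x3f = 0x3e
tag:1 @ bit 9 → (0xfb3c>>9)&0x1 = 0x1
rsvd:6 @ bit 3 → (0xfb3c>>3)&0x3f = 0x27  ←
kind:3 @ bit 0 → (0xfb3c>>0)&0x7 = 0x4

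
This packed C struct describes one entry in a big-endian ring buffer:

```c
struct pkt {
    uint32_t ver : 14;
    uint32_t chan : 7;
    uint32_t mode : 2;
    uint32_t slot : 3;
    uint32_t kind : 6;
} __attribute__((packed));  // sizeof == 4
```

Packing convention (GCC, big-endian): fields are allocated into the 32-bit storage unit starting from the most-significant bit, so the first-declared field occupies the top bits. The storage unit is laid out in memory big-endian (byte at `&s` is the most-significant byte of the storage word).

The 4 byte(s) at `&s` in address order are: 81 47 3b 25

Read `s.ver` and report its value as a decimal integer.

[0]=0x81 [1]=0x47 [2]=0x3b [3]=0x25 (big-endian) → word 0x81473b25
ver [18+:14] = (word>>18) & 0x3fff = 8273  ←
chan [11+:7] = (word>>11) & 0x7f = 103
mode [9+:2] = (word>>9) & 0x3 = 1
slot [6+:3] = (word>>6) & 0x7 = 4
kind [0+:6] = (word>>0) & 0x3f = 37

8273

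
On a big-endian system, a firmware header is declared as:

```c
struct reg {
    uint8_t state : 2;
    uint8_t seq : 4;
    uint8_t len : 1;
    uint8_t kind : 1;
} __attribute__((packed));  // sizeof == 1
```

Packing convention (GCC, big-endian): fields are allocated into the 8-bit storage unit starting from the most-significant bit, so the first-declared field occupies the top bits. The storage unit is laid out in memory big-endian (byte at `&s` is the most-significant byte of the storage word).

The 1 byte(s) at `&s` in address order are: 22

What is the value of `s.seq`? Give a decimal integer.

[0]=0x22 (big-endian) → word 0x22
state:2 @ bit 6 → (0x22>>6)&0x3 = 0x0
seq:4 @ bit 2 → (0x22>>2)&0xf = 0x8  ←
len:1 @ bit 1 → (0x22>>1)&0x1 = 0x1
kind:1 @ bit 0 → (0x22>>0)&0x1 = 0x0

8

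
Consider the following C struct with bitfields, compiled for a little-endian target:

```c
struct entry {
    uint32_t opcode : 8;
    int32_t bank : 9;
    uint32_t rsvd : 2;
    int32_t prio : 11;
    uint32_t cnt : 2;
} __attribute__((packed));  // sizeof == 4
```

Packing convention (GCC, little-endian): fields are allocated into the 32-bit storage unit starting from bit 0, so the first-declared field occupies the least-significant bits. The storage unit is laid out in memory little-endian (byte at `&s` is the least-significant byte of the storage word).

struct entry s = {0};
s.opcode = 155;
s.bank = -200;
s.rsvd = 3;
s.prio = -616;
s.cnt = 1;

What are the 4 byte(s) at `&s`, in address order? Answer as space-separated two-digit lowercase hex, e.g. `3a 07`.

9b 38 c7 6c

opcode (8b) val=155 bits=0x9b at bit 0: 0x0000009b
bank (9b) val=-200 bits=0x138 at bit 8: 0x0001389b
rsvd (2b) val=3 bits=0x3 at bit 17: 0x0007389b
prio (11b) val=-616 bits=0x598 at bit 19: 0x2cc7389b
cnt (2b) val=1 bits=0x1 at bit 30: 0x6cc7389b
word = 0x6cc7389b → little-endian bytes:
  [0]=0x9b  [1]=0x38  [2]=0xc7  [3]=0x6c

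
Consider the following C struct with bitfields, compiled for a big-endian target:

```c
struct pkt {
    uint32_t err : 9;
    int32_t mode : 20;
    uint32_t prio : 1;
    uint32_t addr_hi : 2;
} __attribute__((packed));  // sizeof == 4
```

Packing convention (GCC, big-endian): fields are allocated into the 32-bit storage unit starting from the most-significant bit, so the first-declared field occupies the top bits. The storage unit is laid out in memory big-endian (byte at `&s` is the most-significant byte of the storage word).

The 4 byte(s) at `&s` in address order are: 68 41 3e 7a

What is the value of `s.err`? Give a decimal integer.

[0]=0x68 [1]=0x41 [2]=0x3e [3]=0x7a (big-endian) → word 0x68413e7a
err:9 @ bit 23 → (0x68413e7a>>23)&0x1ff = 0xd0  ←
mode:20 @ bit 3 → (0x68413e7a>>3)&0xfffff = 0x827cf
prio:1 @ bit 2 → (0x68413e7a>>2)&0x1 = 0x0
addr_hi:2 @ bit 0 → (0x68413e7a>>0)&0x3 = 0x2

208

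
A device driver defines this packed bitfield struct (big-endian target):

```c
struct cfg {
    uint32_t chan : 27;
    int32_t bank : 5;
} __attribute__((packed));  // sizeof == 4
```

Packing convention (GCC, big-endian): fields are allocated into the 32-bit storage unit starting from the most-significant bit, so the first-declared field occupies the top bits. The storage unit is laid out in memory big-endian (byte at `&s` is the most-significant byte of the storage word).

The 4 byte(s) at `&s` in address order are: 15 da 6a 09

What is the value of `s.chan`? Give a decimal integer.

[0]=0x15 [1]=0xda [2]=0x6a [3]=0x09 (big-endian) → word 0x15da6a09
chan:27 @ bit 5 → (0x15da6a09>>5)&0x7ffffff = 0xaed350  ←
bank:5 @ bit 0 → (0x15da6a09>>0)&0x1f = 0x9

11457360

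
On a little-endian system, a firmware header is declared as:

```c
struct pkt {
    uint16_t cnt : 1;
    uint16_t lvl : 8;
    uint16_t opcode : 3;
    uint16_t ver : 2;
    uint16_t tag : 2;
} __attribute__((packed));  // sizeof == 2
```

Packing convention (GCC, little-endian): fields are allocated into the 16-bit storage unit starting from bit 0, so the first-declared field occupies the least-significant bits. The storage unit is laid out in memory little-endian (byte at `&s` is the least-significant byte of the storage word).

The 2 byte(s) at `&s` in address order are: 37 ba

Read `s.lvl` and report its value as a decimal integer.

27

[0]=0x37 [1]=0xba (little-endian) → word 0xba37
cnt [0+:1] = (word>>0) & 0x1 = 1
lvl [1+:8] = (word>>1) & 0xff = 27  ←
opcode [9+:3] = (word>>9) & 0x7 = 5
ver [12+:2] = (word>>12) & 0x3 = 3
tag [14+:2] = (word>>14) & 0x3 = 2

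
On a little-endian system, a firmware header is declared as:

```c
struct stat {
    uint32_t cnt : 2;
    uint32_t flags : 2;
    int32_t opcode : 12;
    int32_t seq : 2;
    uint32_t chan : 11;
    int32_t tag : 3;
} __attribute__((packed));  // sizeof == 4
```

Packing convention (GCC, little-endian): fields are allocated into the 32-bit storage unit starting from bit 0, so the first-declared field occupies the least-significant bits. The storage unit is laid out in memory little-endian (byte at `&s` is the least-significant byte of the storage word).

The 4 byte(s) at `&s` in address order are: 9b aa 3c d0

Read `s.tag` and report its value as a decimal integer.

-2

[0]=0x9b [1]=0xaa [2]=0x3c [3]=0xd0 (little-endian) → word 0xd03caa9b
cnt [0+:2] = (word>>0) & 0x3 = 3
flags [2+:2] = (word>>2) & 0x3 = 2
opcode [4+:12] = (word>>4) & 0xfff = 2729
seq [16+:2] = (word>>16) & 0x3 = 0
chan [18+:11] = (word>>18) & 0x7ff = 1039
tag [29+:3] = (word>>29) & 0x7 = 6  ←
tag signed 3b, MSB=1: 6 - 8 = -2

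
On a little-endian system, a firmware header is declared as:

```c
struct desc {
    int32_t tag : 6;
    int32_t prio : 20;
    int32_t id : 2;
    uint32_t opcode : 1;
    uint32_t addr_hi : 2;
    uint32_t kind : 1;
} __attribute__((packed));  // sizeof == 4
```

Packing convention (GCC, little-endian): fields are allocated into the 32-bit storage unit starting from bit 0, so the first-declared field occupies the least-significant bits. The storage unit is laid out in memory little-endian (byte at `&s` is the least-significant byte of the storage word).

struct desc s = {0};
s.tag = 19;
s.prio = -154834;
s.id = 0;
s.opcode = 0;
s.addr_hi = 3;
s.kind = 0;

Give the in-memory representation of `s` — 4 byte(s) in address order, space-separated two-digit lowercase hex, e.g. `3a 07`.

[0+:6] tag=19 & 0x3f = 0x13; word=0x00000013
[6+:20] prio=-154834 & 0xfffff = 0xda32e; word=0x0368cb93
[26+:2] id=0 & 0x3 = 0x0; word=0x0368cb93
[28+:1] opcode=0 & 0x1 = 0x0; word=0x0368cb93
[29+:2] addr_hi=3 & 0x3 = 0x3; word=0x6368cb93
[31+:1] kind=0 & 0x1 = 0x0; word=0x6368cb93
word = 0x6368cb93 → little-endian bytes:
  [0]=0x93  [1]=0xcb  [2]=0x68  [3]=0x63

93 cb 68 63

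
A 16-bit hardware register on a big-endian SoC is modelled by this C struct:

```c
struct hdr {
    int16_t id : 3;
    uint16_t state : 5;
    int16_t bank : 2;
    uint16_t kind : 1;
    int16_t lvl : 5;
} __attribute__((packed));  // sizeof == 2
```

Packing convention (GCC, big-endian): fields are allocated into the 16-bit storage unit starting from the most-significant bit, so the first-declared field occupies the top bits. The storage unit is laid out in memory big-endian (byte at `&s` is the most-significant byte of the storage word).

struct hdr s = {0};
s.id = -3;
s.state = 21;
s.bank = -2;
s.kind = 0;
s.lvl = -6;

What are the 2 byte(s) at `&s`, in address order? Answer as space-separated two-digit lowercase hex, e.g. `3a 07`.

id (3b) val=-3 bits=0x5 at bit 13: 0xa000
state (5b) val=21 bits=0x15 at bit 8: 0xb500
bank (2b) val=-2 bits=0x2 at bit 6: 0xb580
kind (1b) val=0 bits=0x0 at bit 5: 0xb580
lvl (5b) val=-6 bits=0x1a at bit 0: 0xb59a
word = 0xb59a → big-endian bytes:
  [0]=0xb5  [1]=0x9a

b5 9a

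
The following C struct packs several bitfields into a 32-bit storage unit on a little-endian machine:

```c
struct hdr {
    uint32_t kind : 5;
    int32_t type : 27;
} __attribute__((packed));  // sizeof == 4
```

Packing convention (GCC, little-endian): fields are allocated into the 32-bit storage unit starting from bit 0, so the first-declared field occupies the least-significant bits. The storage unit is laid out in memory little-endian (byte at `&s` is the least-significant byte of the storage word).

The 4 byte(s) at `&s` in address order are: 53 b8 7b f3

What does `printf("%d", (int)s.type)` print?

[0]=0x53 [1]=0xb8 [2]=0x7b [3]=0xf3 (little-endian) → word 0xf37bb853
kind:5 @ bit 0 → (0xf37bb853>>0)&0x1f = 0x13
type:27 @ bit 5 → (0xf37bb853>>5)&0x7ffffff = 0x79bddc2  ←
type signed 27b, MSB=1: 127655362 - 134217728 = -6562366

-6562366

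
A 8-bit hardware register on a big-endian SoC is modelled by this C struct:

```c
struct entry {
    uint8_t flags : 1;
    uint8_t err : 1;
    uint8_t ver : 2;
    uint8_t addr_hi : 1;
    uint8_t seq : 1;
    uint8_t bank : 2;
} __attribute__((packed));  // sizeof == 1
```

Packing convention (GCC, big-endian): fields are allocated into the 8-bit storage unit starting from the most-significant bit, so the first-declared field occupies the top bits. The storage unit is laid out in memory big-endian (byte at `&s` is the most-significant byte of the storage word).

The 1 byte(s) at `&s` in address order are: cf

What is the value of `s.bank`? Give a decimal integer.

[0]=0xcf (big-endian) → word 0xcf
flags:1 @ bit 7 → (0xcf>>7)&0x1 = 0x1
err:1 @ bit 6 → (0xcf>>6)&0x1 = 0x1
ver:2 @ bit 4 → (0xcf>>4)&0x3 = 0x0
addr_hi:1 @ bit 3 → (0xcf>>3)&0x1 = 0x1
seq:1 @ bit 2 → (0xcf>>2)&0x1 = 0x1
bank:2 @ bit 0 → (0xcf>>0)&0x3 = 0x3  ←

3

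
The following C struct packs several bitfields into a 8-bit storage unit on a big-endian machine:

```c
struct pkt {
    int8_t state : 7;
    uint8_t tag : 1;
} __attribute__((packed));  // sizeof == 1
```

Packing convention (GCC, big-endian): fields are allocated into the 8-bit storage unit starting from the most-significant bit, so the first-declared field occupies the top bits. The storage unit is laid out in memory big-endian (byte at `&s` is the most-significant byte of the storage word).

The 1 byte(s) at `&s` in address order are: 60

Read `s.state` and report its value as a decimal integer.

48

[0]=0x60 (big-endian) → word 0x60
state:7 @ bit 1 → (0x60>>1)&0x7f = 0x30  ←
tag:1 @ bit 0 → (0x60>>0)&0x1 = 0x0
state signed 7b, MSB=0: value = 48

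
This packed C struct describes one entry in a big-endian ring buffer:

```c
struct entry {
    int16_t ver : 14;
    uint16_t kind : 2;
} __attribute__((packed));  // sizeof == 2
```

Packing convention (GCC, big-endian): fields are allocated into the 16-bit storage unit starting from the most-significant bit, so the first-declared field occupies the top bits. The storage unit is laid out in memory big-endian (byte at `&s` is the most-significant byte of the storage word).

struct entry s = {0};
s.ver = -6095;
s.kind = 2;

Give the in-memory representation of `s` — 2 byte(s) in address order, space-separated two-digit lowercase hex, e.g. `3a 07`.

ver (14b) val=-6095 bits=0x2831 at bit 2: 0xa0c4
kind (2b) val=2 bits=0x2 at bit 0: 0xa0c6
word = 0xa0c6 → big-endian bytes:
  [0]=0xa0  [1]=0xc6

a0 c6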